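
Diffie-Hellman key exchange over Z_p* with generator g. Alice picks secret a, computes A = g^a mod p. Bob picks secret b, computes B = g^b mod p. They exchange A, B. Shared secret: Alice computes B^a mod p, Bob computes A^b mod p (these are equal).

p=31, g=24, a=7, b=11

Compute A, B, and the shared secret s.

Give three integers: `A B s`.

Answer: 3 11 13

Derivation:
A = 24^7 mod 31  (bits of 7 = 111)
  bit 0 = 1: r = r^2 * 24 mod 31 = 1^2 * 24 = 1*24 = 24
  bit 1 = 1: r = r^2 * 24 mod 31 = 24^2 * 24 = 18*24 = 29
  bit 2 = 1: r = r^2 * 24 mod 31 = 29^2 * 24 = 4*24 = 3
  -> A = 3
B = 24^11 mod 31  (bits of 11 = 1011)
  bit 0 = 1: r = r^2 * 24 mod 31 = 1^2 * 24 = 1*24 = 24
  bit 1 = 0: r = r^2 mod 31 = 24^2 = 18
  bit 2 = 1: r = r^2 * 24 mod 31 = 18^2 * 24 = 14*24 = 26
  bit 3 = 1: r = r^2 * 24 mod 31 = 26^2 * 24 = 25*24 = 11
  -> B = 11
s = B^a = 11^7 mod 31  (bits of 7 = 111)
  bit 0 = 1: r = r^2 * 11 mod 31 = 1^2 * 11 = 1*11 = 11
  bit 1 = 1: r = r^2 * 11 mod 31 = 11^2 * 11 = 28*11 = 29
  bit 2 = 1: r = r^2 * 11 mod 31 = 29^2 * 11 = 4*11 = 13
  -> s = B^a = 13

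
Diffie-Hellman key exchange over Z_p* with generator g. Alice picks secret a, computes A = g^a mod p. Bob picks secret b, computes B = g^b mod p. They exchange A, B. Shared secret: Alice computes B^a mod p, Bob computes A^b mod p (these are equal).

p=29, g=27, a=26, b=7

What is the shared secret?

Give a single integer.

Answer: 28

Derivation:
A = 27^26 mod 29  (bits of 26 = 11010)
  bit 0 = 1: r = r^2 * 27 mod 29 = 1^2 * 27 = 1*27 = 27
  bit 1 = 1: r = r^2 * 27 mod 29 = 27^2 * 27 = 4*27 = 21
  bit 2 = 0: r = r^2 mod 29 = 21^2 = 6
  bit 3 = 1: r = r^2 * 27 mod 29 = 6^2 * 27 = 7*27 = 15
  bit 4 = 0: r = r^2 mod 29 = 15^2 = 22
  -> A = 22
B = 27^7 mod 29  (bits of 7 = 111)
  bit 0 = 1: r = r^2 * 27 mod 29 = 1^2 * 27 = 1*27 = 27
  bit 1 = 1: r = r^2 * 27 mod 29 = 27^2 * 27 = 4*27 = 21
  bit 2 = 1: r = r^2 * 27 mod 29 = 21^2 * 27 = 6*27 = 17
  -> B = 17
s = B^a = 17^26 mod 29  (bits of 26 = 11010)
  bit 0 = 1: r = r^2 * 17 mod 29 = 1^2 * 17 = 1*17 = 17
  bit 1 = 1: r = r^2 * 17 mod 29 = 17^2 * 17 = 28*17 = 12
  bit 2 = 0: r = r^2 mod 29 = 12^2 = 28
  bit 3 = 1: r = r^2 * 17 mod 29 = 28^2 * 17 = 1*17 = 17
  bit 4 = 0: r = r^2 mod 29 = 17^2 = 28
  -> s = B^a = 28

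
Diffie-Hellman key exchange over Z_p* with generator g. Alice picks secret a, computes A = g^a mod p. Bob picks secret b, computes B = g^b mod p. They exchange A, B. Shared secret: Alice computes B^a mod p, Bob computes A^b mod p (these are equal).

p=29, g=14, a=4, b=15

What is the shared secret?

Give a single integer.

Answer: 20

Derivation:
A = 14^4 mod 29  (bits of 4 = 100)
  bit 0 = 1: r = r^2 * 14 mod 29 = 1^2 * 14 = 1*14 = 14
  bit 1 = 0: r = r^2 mod 29 = 14^2 = 22
  bit 2 = 0: r = r^2 mod 29 = 22^2 = 20
  -> A = 20
B = 14^15 mod 29  (bits of 15 = 1111)
  bit 0 = 1: r = r^2 * 14 mod 29 = 1^2 * 14 = 1*14 = 14
  bit 1 = 1: r = r^2 * 14 mod 29 = 14^2 * 14 = 22*14 = 18
  bit 2 = 1: r = r^2 * 14 mod 29 = 18^2 * 14 = 5*14 = 12
  bit 3 = 1: r = r^2 * 14 mod 29 = 12^2 * 14 = 28*14 = 15
  -> B = 15
s = B^a = 15^4 mod 29  (bits of 4 = 100)
  bit 0 = 1: r = r^2 * 15 mod 29 = 1^2 * 15 = 1*15 = 15
  bit 1 = 0: r = r^2 mod 29 = 15^2 = 22
  bit 2 = 0: r = r^2 mod 29 = 22^2 = 20
  -> s = B^a = 20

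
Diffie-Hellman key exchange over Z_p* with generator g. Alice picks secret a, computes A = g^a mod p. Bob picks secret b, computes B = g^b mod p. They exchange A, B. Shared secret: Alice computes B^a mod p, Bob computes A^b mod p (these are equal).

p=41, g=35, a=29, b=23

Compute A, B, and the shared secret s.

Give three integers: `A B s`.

Answer: 19 11 29

Derivation:
A = 35^29 mod 41  (bits of 29 = 11101)
  bit 0 = 1: r = r^2 * 35 mod 41 = 1^2 * 35 = 1*35 = 35
  bit 1 = 1: r = r^2 * 35 mod 41 = 35^2 * 35 = 36*35 = 30
  bit 2 = 1: r = r^2 * 35 mod 41 = 30^2 * 35 = 39*35 = 12
  bit 3 = 0: r = r^2 mod 41 = 12^2 = 21
  bit 4 = 1: r = r^2 * 35 mod 41 = 21^2 * 35 = 31*35 = 19
  -> A = 19
B = 35^23 mod 41  (bits of 23 = 10111)
  bit 0 = 1: r = r^2 * 35 mod 41 = 1^2 * 35 = 1*35 = 35
  bit 1 = 0: r = r^2 mod 41 = 35^2 = 36
  bit 2 = 1: r = r^2 * 35 mod 41 = 36^2 * 35 = 25*35 = 14
  bit 3 = 1: r = r^2 * 35 mod 41 = 14^2 * 35 = 32*35 = 13
  bit 4 = 1: r = r^2 * 35 mod 41 = 13^2 * 35 = 5*35 = 11
  -> B = 11
s = B^a = 11^29 mod 41  (bits of 29 = 11101)
  bit 0 = 1: r = r^2 * 11 mod 41 = 1^2 * 11 = 1*11 = 11
  bit 1 = 1: r = r^2 * 11 mod 41 = 11^2 * 11 = 39*11 = 19
  bit 2 = 1: r = r^2 * 11 mod 41 = 19^2 * 11 = 33*11 = 35
  bit 3 = 0: r = r^2 mod 41 = 35^2 = 36
  bit 4 = 1: r = r^2 * 11 mod 41 = 36^2 * 11 = 25*11 = 29
  -> s = B^a = 29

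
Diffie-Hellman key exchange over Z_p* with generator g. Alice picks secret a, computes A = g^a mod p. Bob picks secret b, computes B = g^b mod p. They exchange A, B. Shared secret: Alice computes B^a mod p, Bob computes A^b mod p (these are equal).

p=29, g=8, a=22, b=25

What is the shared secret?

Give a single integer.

Answer: 22

Derivation:
A = 8^22 mod 29  (bits of 22 = 10110)
  bit 0 = 1: r = r^2 * 8 mod 29 = 1^2 * 8 = 1*8 = 8
  bit 1 = 0: r = r^2 mod 29 = 8^2 = 6
  bit 2 = 1: r = r^2 * 8 mod 29 = 6^2 * 8 = 7*8 = 27
  bit 3 = 1: r = r^2 * 8 mod 29 = 27^2 * 8 = 4*8 = 3
  bit 4 = 0: r = r^2 mod 29 = 3^2 = 9
  -> A = 9
B = 8^25 mod 29  (bits of 25 = 11001)
  bit 0 = 1: r = r^2 * 8 mod 29 = 1^2 * 8 = 1*8 = 8
  bit 1 = 1: r = r^2 * 8 mod 29 = 8^2 * 8 = 6*8 = 19
  bit 2 = 0: r = r^2 mod 29 = 19^2 = 13
  bit 3 = 0: r = r^2 mod 29 = 13^2 = 24
  bit 4 = 1: r = r^2 * 8 mod 29 = 24^2 * 8 = 25*8 = 26
  -> B = 26
s = B^a = 26^22 mod 29  (bits of 22 = 10110)
  bit 0 = 1: r = r^2 * 26 mod 29 = 1^2 * 26 = 1*26 = 26
  bit 1 = 0: r = r^2 mod 29 = 26^2 = 9
  bit 2 = 1: r = r^2 * 26 mod 29 = 9^2 * 26 = 23*26 = 18
  bit 3 = 1: r = r^2 * 26 mod 29 = 18^2 * 26 = 5*26 = 14
  bit 4 = 0: r = r^2 mod 29 = 14^2 = 22
  -> s = B^a = 22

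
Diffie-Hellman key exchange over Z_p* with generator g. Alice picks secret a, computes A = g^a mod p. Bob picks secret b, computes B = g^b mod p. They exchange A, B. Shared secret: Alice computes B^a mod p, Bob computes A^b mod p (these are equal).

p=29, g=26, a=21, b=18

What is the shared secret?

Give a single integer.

Answer: 28

Derivation:
A = 26^21 mod 29  (bits of 21 = 10101)
  bit 0 = 1: r = r^2 * 26 mod 29 = 1^2 * 26 = 1*26 = 26
  bit 1 = 0: r = r^2 mod 29 = 26^2 = 9
  bit 2 = 1: r = r^2 * 26 mod 29 = 9^2 * 26 = 23*26 = 18
  bit 3 = 0: r = r^2 mod 29 = 18^2 = 5
  bit 4 = 1: r = r^2 * 26 mod 29 = 5^2 * 26 = 25*26 = 12
  -> A = 12
B = 26^18 mod 29  (bits of 18 = 10010)
  bit 0 = 1: r = r^2 * 26 mod 29 = 1^2 * 26 = 1*26 = 26
  bit 1 = 0: r = r^2 mod 29 = 26^2 = 9
  bit 2 = 0: r = r^2 mod 29 = 9^2 = 23
  bit 3 = 1: r = r^2 * 26 mod 29 = 23^2 * 26 = 7*26 = 8
  bit 4 = 0: r = r^2 mod 29 = 8^2 = 6
  -> B = 6
s = B^a = 6^21 mod 29  (bits of 21 = 10101)
  bit 0 = 1: r = r^2 * 6 mod 29 = 1^2 * 6 = 1*6 = 6
  bit 1 = 0: r = r^2 mod 29 = 6^2 = 7
  bit 2 = 1: r = r^2 * 6 mod 29 = 7^2 * 6 = 20*6 = 4
  bit 3 = 0: r = r^2 mod 29 = 4^2 = 16
  bit 4 = 1: r = r^2 * 6 mod 29 = 16^2 * 6 = 24*6 = 28
  -> s = B^a = 28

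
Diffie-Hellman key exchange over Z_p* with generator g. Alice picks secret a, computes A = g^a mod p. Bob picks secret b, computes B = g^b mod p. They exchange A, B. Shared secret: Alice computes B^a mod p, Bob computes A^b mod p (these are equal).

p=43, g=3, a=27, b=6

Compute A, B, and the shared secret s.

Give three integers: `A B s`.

Answer: 2 41 21

Derivation:
A = 3^27 mod 43  (bits of 27 = 11011)
  bit 0 = 1: r = r^2 * 3 mod 43 = 1^2 * 3 = 1*3 = 3
  bit 1 = 1: r = r^2 * 3 mod 43 = 3^2 * 3 = 9*3 = 27
  bit 2 = 0: r = r^2 mod 43 = 27^2 = 41
  bit 3 = 1: r = r^2 * 3 mod 43 = 41^2 * 3 = 4*3 = 12
  bit 4 = 1: r = r^2 * 3 mod 43 = 12^2 * 3 = 15*3 = 2
  -> A = 2
B = 3^6 mod 43  (bits of 6 = 110)
  bit 0 = 1: r = r^2 * 3 mod 43 = 1^2 * 3 = 1*3 = 3
  bit 1 = 1: r = r^2 * 3 mod 43 = 3^2 * 3 = 9*3 = 27
  bit 2 = 0: r = r^2 mod 43 = 27^2 = 41
  -> B = 41
s = B^a = 41^27 mod 43  (bits of 27 = 11011)
  bit 0 = 1: r = r^2 * 41 mod 43 = 1^2 * 41 = 1*41 = 41
  bit 1 = 1: r = r^2 * 41 mod 43 = 41^2 * 41 = 4*41 = 35
  bit 2 = 0: r = r^2 mod 43 = 35^2 = 21
  bit 3 = 1: r = r^2 * 41 mod 43 = 21^2 * 41 = 11*41 = 21
  bit 4 = 1: r = r^2 * 41 mod 43 = 21^2 * 41 = 11*41 = 21
  -> s = B^a = 21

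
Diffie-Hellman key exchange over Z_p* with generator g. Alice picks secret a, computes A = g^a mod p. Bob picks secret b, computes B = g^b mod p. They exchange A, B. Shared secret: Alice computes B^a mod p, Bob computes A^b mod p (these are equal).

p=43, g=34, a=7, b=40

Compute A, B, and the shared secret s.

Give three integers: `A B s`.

Answer: 7 17 36

Derivation:
A = 34^7 mod 43  (bits of 7 = 111)
  bit 0 = 1: r = r^2 * 34 mod 43 = 1^2 * 34 = 1*34 = 34
  bit 1 = 1: r = r^2 * 34 mod 43 = 34^2 * 34 = 38*34 = 2
  bit 2 = 1: r = r^2 * 34 mod 43 = 2^2 * 34 = 4*34 = 7
  -> A = 7
B = 34^40 mod 43  (bits of 40 = 101000)
  bit 0 = 1: r = r^2 * 34 mod 43 = 1^2 * 34 = 1*34 = 34
  bit 1 = 0: r = r^2 mod 43 = 34^2 = 38
  bit 2 = 1: r = r^2 * 34 mod 43 = 38^2 * 34 = 25*34 = 33
  bit 3 = 0: r = r^2 mod 43 = 33^2 = 14
  bit 4 = 0: r = r^2 mod 43 = 14^2 = 24
  bit 5 = 0: r = r^2 mod 43 = 24^2 = 17
  -> B = 17
s = B^a = 17^7 mod 43  (bits of 7 = 111)
  bit 0 = 1: r = r^2 * 17 mod 43 = 1^2 * 17 = 1*17 = 17
  bit 1 = 1: r = r^2 * 17 mod 43 = 17^2 * 17 = 31*17 = 11
  bit 2 = 1: r = r^2 * 17 mod 43 = 11^2 * 17 = 35*17 = 36
  -> s = B^a = 36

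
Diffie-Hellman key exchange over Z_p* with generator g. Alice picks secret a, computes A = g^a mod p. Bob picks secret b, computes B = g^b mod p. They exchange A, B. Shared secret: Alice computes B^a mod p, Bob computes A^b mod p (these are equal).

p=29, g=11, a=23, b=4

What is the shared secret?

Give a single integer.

Answer: 16

Derivation:
A = 11^23 mod 29  (bits of 23 = 10111)
  bit 0 = 1: r = r^2 * 11 mod 29 = 1^2 * 11 = 1*11 = 11
  bit 1 = 0: r = r^2 mod 29 = 11^2 = 5
  bit 2 = 1: r = r^2 * 11 mod 29 = 5^2 * 11 = 25*11 = 14
  bit 3 = 1: r = r^2 * 11 mod 29 = 14^2 * 11 = 22*11 = 10
  bit 4 = 1: r = r^2 * 11 mod 29 = 10^2 * 11 = 13*11 = 27
  -> A = 27
B = 11^4 mod 29  (bits of 4 = 100)
  bit 0 = 1: r = r^2 * 11 mod 29 = 1^2 * 11 = 1*11 = 11
  bit 1 = 0: r = r^2 mod 29 = 11^2 = 5
  bit 2 = 0: r = r^2 mod 29 = 5^2 = 25
  -> B = 25
s = B^a = 25^23 mod 29  (bits of 23 = 10111)
  bit 0 = 1: r = r^2 * 25 mod 29 = 1^2 * 25 = 1*25 = 25
  bit 1 = 0: r = r^2 mod 29 = 25^2 = 16
  bit 2 = 1: r = r^2 * 25 mod 29 = 16^2 * 25 = 24*25 = 20
  bit 3 = 1: r = r^2 * 25 mod 29 = 20^2 * 25 = 23*25 = 24
  bit 4 = 1: r = r^2 * 25 mod 29 = 24^2 * 25 = 25*25 = 16
  -> s = B^a = 16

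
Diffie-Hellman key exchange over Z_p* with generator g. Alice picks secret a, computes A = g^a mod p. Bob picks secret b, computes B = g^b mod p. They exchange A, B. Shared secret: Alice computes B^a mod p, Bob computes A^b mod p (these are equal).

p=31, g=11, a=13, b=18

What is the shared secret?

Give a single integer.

A = 11^13 mod 31  (bits of 13 = 1101)
  bit 0 = 1: r = r^2 * 11 mod 31 = 1^2 * 11 = 1*11 = 11
  bit 1 = 1: r = r^2 * 11 mod 31 = 11^2 * 11 = 28*11 = 29
  bit 2 = 0: r = r^2 mod 31 = 29^2 = 4
  bit 3 = 1: r = r^2 * 11 mod 31 = 4^2 * 11 = 16*11 = 21
  -> A = 21
B = 11^18 mod 31  (bits of 18 = 10010)
  bit 0 = 1: r = r^2 * 11 mod 31 = 1^2 * 11 = 1*11 = 11
  bit 1 = 0: r = r^2 mod 31 = 11^2 = 28
  bit 2 = 0: r = r^2 mod 31 = 28^2 = 9
  bit 3 = 1: r = r^2 * 11 mod 31 = 9^2 * 11 = 19*11 = 23
  bit 4 = 0: r = r^2 mod 31 = 23^2 = 2
  -> B = 2
s = B^a = 2^13 mod 31  (bits of 13 = 1101)
  bit 0 = 1: r = r^2 * 2 mod 31 = 1^2 * 2 = 1*2 = 2
  bit 1 = 1: r = r^2 * 2 mod 31 = 2^2 * 2 = 4*2 = 8
  bit 2 = 0: r = r^2 mod 31 = 8^2 = 2
  bit 3 = 1: r = r^2 * 2 mod 31 = 2^2 * 2 = 4*2 = 8
  -> s = B^a = 8

Answer: 8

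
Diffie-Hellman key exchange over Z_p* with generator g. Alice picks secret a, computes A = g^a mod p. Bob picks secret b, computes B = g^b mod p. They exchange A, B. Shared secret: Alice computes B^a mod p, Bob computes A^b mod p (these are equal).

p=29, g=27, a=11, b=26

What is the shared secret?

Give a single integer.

Answer: 6

Derivation:
A = 27^11 mod 29  (bits of 11 = 1011)
  bit 0 = 1: r = r^2 * 27 mod 29 = 1^2 * 27 = 1*27 = 27
  bit 1 = 0: r = r^2 mod 29 = 27^2 = 4
  bit 2 = 1: r = r^2 * 27 mod 29 = 4^2 * 27 = 16*27 = 26
  bit 3 = 1: r = r^2 * 27 mod 29 = 26^2 * 27 = 9*27 = 11
  -> A = 11
B = 27^26 mod 29  (bits of 26 = 11010)
  bit 0 = 1: r = r^2 * 27 mod 29 = 1^2 * 27 = 1*27 = 27
  bit 1 = 1: r = r^2 * 27 mod 29 = 27^2 * 27 = 4*27 = 21
  bit 2 = 0: r = r^2 mod 29 = 21^2 = 6
  bit 3 = 1: r = r^2 * 27 mod 29 = 6^2 * 27 = 7*27 = 15
  bit 4 = 0: r = r^2 mod 29 = 15^2 = 22
  -> B = 22
s = B^a = 22^11 mod 29  (bits of 11 = 1011)
  bit 0 = 1: r = r^2 * 22 mod 29 = 1^2 * 22 = 1*22 = 22
  bit 1 = 0: r = r^2 mod 29 = 22^2 = 20
  bit 2 = 1: r = r^2 * 22 mod 29 = 20^2 * 22 = 23*22 = 13
  bit 3 = 1: r = r^2 * 22 mod 29 = 13^2 * 22 = 24*22 = 6
  -> s = B^a = 6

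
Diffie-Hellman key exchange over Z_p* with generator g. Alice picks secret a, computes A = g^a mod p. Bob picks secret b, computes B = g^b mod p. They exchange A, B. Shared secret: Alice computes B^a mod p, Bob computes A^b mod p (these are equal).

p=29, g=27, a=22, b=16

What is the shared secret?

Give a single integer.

Answer: 25

Derivation:
A = 27^22 mod 29  (bits of 22 = 10110)
  bit 0 = 1: r = r^2 * 27 mod 29 = 1^2 * 27 = 1*27 = 27
  bit 1 = 0: r = r^2 mod 29 = 27^2 = 4
  bit 2 = 1: r = r^2 * 27 mod 29 = 4^2 * 27 = 16*27 = 26
  bit 3 = 1: r = r^2 * 27 mod 29 = 26^2 * 27 = 9*27 = 11
  bit 4 = 0: r = r^2 mod 29 = 11^2 = 5
  -> A = 5
B = 27^16 mod 29  (bits of 16 = 10000)
  bit 0 = 1: r = r^2 * 27 mod 29 = 1^2 * 27 = 1*27 = 27
  bit 1 = 0: r = r^2 mod 29 = 27^2 = 4
  bit 2 = 0: r = r^2 mod 29 = 4^2 = 16
  bit 3 = 0: r = r^2 mod 29 = 16^2 = 24
  bit 4 = 0: r = r^2 mod 29 = 24^2 = 25
  -> B = 25
s = B^a = 25^22 mod 29  (bits of 22 = 10110)
  bit 0 = 1: r = r^2 * 25 mod 29 = 1^2 * 25 = 1*25 = 25
  bit 1 = 0: r = r^2 mod 29 = 25^2 = 16
  bit 2 = 1: r = r^2 * 25 mod 29 = 16^2 * 25 = 24*25 = 20
  bit 3 = 1: r = r^2 * 25 mod 29 = 20^2 * 25 = 23*25 = 24
  bit 4 = 0: r = r^2 mod 29 = 24^2 = 25
  -> s = B^a = 25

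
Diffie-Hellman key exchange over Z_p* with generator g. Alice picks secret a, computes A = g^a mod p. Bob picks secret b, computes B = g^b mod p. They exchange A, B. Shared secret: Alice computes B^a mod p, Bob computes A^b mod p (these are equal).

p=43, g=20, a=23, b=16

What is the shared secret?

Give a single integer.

Answer: 25

Derivation:
A = 20^23 mod 43  (bits of 23 = 10111)
  bit 0 = 1: r = r^2 * 20 mod 43 = 1^2 * 20 = 1*20 = 20
  bit 1 = 0: r = r^2 mod 43 = 20^2 = 13
  bit 2 = 1: r = r^2 * 20 mod 43 = 13^2 * 20 = 40*20 = 26
  bit 3 = 1: r = r^2 * 20 mod 43 = 26^2 * 20 = 31*20 = 18
  bit 4 = 1: r = r^2 * 20 mod 43 = 18^2 * 20 = 23*20 = 30
  -> A = 30
B = 20^16 mod 43  (bits of 16 = 10000)
  bit 0 = 1: r = r^2 * 20 mod 43 = 1^2 * 20 = 1*20 = 20
  bit 1 = 0: r = r^2 mod 43 = 20^2 = 13
  bit 2 = 0: r = r^2 mod 43 = 13^2 = 40
  bit 3 = 0: r = r^2 mod 43 = 40^2 = 9
  bit 4 = 0: r = r^2 mod 43 = 9^2 = 38
  -> B = 38
s = B^a = 38^23 mod 43  (bits of 23 = 10111)
  bit 0 = 1: r = r^2 * 38 mod 43 = 1^2 * 38 = 1*38 = 38
  bit 1 = 0: r = r^2 mod 43 = 38^2 = 25
  bit 2 = 1: r = r^2 * 38 mod 43 = 25^2 * 38 = 23*38 = 14
  bit 3 = 1: r = r^2 * 38 mod 43 = 14^2 * 38 = 24*38 = 9
  bit 4 = 1: r = r^2 * 38 mod 43 = 9^2 * 38 = 38*38 = 25
  -> s = B^a = 25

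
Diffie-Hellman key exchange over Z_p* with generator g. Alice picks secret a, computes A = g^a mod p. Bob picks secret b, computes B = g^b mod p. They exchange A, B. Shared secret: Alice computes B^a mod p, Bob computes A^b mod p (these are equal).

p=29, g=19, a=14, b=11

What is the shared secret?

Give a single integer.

Answer: 28

Derivation:
A = 19^14 mod 29  (bits of 14 = 1110)
  bit 0 = 1: r = r^2 * 19 mod 29 = 1^2 * 19 = 1*19 = 19
  bit 1 = 1: r = r^2 * 19 mod 29 = 19^2 * 19 = 13*19 = 15
  bit 2 = 1: r = r^2 * 19 mod 29 = 15^2 * 19 = 22*19 = 12
  bit 3 = 0: r = r^2 mod 29 = 12^2 = 28
  -> A = 28
B = 19^11 mod 29  (bits of 11 = 1011)
  bit 0 = 1: r = r^2 * 19 mod 29 = 1^2 * 19 = 1*19 = 19
  bit 1 = 0: r = r^2 mod 29 = 19^2 = 13
  bit 2 = 1: r = r^2 * 19 mod 29 = 13^2 * 19 = 24*19 = 21
  bit 3 = 1: r = r^2 * 19 mod 29 = 21^2 * 19 = 6*19 = 27
  -> B = 27
s = B^a = 27^14 mod 29  (bits of 14 = 1110)
  bit 0 = 1: r = r^2 * 27 mod 29 = 1^2 * 27 = 1*27 = 27
  bit 1 = 1: r = r^2 * 27 mod 29 = 27^2 * 27 = 4*27 = 21
  bit 2 = 1: r = r^2 * 27 mod 29 = 21^2 * 27 = 6*27 = 17
  bit 3 = 0: r = r^2 mod 29 = 17^2 = 28
  -> s = B^a = 28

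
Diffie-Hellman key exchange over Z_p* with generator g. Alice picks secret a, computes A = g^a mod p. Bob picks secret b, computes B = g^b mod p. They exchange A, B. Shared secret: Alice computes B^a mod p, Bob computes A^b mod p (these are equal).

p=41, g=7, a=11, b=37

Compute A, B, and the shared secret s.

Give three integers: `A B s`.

A = 7^11 mod 41  (bits of 11 = 1011)
  bit 0 = 1: r = r^2 * 7 mod 41 = 1^2 * 7 = 1*7 = 7
  bit 1 = 0: r = r^2 mod 41 = 7^2 = 8
  bit 2 = 1: r = r^2 * 7 mod 41 = 8^2 * 7 = 23*7 = 38
  bit 3 = 1: r = r^2 * 7 mod 41 = 38^2 * 7 = 9*7 = 22
  -> A = 22
B = 7^37 mod 41  (bits of 37 = 100101)
  bit 0 = 1: r = r^2 * 7 mod 41 = 1^2 * 7 = 1*7 = 7
  bit 1 = 0: r = r^2 mod 41 = 7^2 = 8
  bit 2 = 0: r = r^2 mod 41 = 8^2 = 23
  bit 3 = 1: r = r^2 * 7 mod 41 = 23^2 * 7 = 37*7 = 13
  bit 4 = 0: r = r^2 mod 41 = 13^2 = 5
  bit 5 = 1: r = r^2 * 7 mod 41 = 5^2 * 7 = 25*7 = 11
  -> B = 11
s = B^a = 11^11 mod 41  (bits of 11 = 1011)
  bit 0 = 1: r = r^2 * 11 mod 41 = 1^2 * 11 = 1*11 = 11
  bit 1 = 0: r = r^2 mod 41 = 11^2 = 39
  bit 2 = 1: r = r^2 * 11 mod 41 = 39^2 * 11 = 4*11 = 3
  bit 3 = 1: r = r^2 * 11 mod 41 = 3^2 * 11 = 9*11 = 17
  -> s = B^a = 17

Answer: 22 11 17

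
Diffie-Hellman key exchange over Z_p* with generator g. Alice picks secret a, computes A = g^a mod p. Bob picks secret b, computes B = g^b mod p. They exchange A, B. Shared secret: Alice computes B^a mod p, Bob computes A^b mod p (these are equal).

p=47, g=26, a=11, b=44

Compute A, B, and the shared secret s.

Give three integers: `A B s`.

Answer: 44 34 21

Derivation:
A = 26^11 mod 47  (bits of 11 = 1011)
  bit 0 = 1: r = r^2 * 26 mod 47 = 1^2 * 26 = 1*26 = 26
  bit 1 = 0: r = r^2 mod 47 = 26^2 = 18
  bit 2 = 1: r = r^2 * 26 mod 47 = 18^2 * 26 = 42*26 = 11
  bit 3 = 1: r = r^2 * 26 mod 47 = 11^2 * 26 = 27*26 = 44
  -> A = 44
B = 26^44 mod 47  (bits of 44 = 101100)
  bit 0 = 1: r = r^2 * 26 mod 47 = 1^2 * 26 = 1*26 = 26
  bit 1 = 0: r = r^2 mod 47 = 26^2 = 18
  bit 2 = 1: r = r^2 * 26 mod 47 = 18^2 * 26 = 42*26 = 11
  bit 3 = 1: r = r^2 * 26 mod 47 = 11^2 * 26 = 27*26 = 44
  bit 4 = 0: r = r^2 mod 47 = 44^2 = 9
  bit 5 = 0: r = r^2 mod 47 = 9^2 = 34
  -> B = 34
s = B^a = 34^11 mod 47  (bits of 11 = 1011)
  bit 0 = 1: r = r^2 * 34 mod 47 = 1^2 * 34 = 1*34 = 34
  bit 1 = 0: r = r^2 mod 47 = 34^2 = 28
  bit 2 = 1: r = r^2 * 34 mod 47 = 28^2 * 34 = 32*34 = 7
  bit 3 = 1: r = r^2 * 34 mod 47 = 7^2 * 34 = 2*34 = 21
  -> s = B^a = 21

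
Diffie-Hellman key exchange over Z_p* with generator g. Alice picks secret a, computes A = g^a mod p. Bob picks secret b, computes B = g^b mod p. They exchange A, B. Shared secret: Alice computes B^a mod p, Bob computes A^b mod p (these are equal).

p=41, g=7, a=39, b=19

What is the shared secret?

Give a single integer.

Answer: 34

Derivation:
A = 7^39 mod 41  (bits of 39 = 100111)
  bit 0 = 1: r = r^2 * 7 mod 41 = 1^2 * 7 = 1*7 = 7
  bit 1 = 0: r = r^2 mod 41 = 7^2 = 8
  bit 2 = 0: r = r^2 mod 41 = 8^2 = 23
  bit 3 = 1: r = r^2 * 7 mod 41 = 23^2 * 7 = 37*7 = 13
  bit 4 = 1: r = r^2 * 7 mod 41 = 13^2 * 7 = 5*7 = 35
  bit 5 = 1: r = r^2 * 7 mod 41 = 35^2 * 7 = 36*7 = 6
  -> A = 6
B = 7^19 mod 41  (bits of 19 = 10011)
  bit 0 = 1: r = r^2 * 7 mod 41 = 1^2 * 7 = 1*7 = 7
  bit 1 = 0: r = r^2 mod 41 = 7^2 = 8
  bit 2 = 0: r = r^2 mod 41 = 8^2 = 23
  bit 3 = 1: r = r^2 * 7 mod 41 = 23^2 * 7 = 37*7 = 13
  bit 4 = 1: r = r^2 * 7 mod 41 = 13^2 * 7 = 5*7 = 35
  -> B = 35
s = B^a = 35^39 mod 41  (bits of 39 = 100111)
  bit 0 = 1: r = r^2 * 35 mod 41 = 1^2 * 35 = 1*35 = 35
  bit 1 = 0: r = r^2 mod 41 = 35^2 = 36
  bit 2 = 0: r = r^2 mod 41 = 36^2 = 25
  bit 3 = 1: r = r^2 * 35 mod 41 = 25^2 * 35 = 10*35 = 22
  bit 4 = 1: r = r^2 * 35 mod 41 = 22^2 * 35 = 33*35 = 7
  bit 5 = 1: r = r^2 * 35 mod 41 = 7^2 * 35 = 8*35 = 34
  -> s = B^a = 34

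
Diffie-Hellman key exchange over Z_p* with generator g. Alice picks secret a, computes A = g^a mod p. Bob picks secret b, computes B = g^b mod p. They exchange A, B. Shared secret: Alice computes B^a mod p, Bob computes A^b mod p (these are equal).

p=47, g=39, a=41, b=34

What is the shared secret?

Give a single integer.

A = 39^41 mod 47  (bits of 41 = 101001)
  bit 0 = 1: r = r^2 * 39 mod 47 = 1^2 * 39 = 1*39 = 39
  bit 1 = 0: r = r^2 mod 47 = 39^2 = 17
  bit 2 = 1: r = r^2 * 39 mod 47 = 17^2 * 39 = 7*39 = 38
  bit 3 = 0: r = r^2 mod 47 = 38^2 = 34
  bit 4 = 0: r = r^2 mod 47 = 34^2 = 28
  bit 5 = 1: r = r^2 * 39 mod 47 = 28^2 * 39 = 32*39 = 26
  -> A = 26
B = 39^34 mod 47  (bits of 34 = 100010)
  bit 0 = 1: r = r^2 * 39 mod 47 = 1^2 * 39 = 1*39 = 39
  bit 1 = 0: r = r^2 mod 47 = 39^2 = 17
  bit 2 = 0: r = r^2 mod 47 = 17^2 = 7
  bit 3 = 0: r = r^2 mod 47 = 7^2 = 2
  bit 4 = 1: r = r^2 * 39 mod 47 = 2^2 * 39 = 4*39 = 15
  bit 5 = 0: r = r^2 mod 47 = 15^2 = 37
  -> B = 37
s = B^a = 37^41 mod 47  (bits of 41 = 101001)
  bit 0 = 1: r = r^2 * 37 mod 47 = 1^2 * 37 = 1*37 = 37
  bit 1 = 0: r = r^2 mod 47 = 37^2 = 6
  bit 2 = 1: r = r^2 * 37 mod 47 = 6^2 * 37 = 36*37 = 16
  bit 3 = 0: r = r^2 mod 47 = 16^2 = 21
  bit 4 = 0: r = r^2 mod 47 = 21^2 = 18
  bit 5 = 1: r = r^2 * 37 mod 47 = 18^2 * 37 = 42*37 = 3
  -> s = B^a = 3

Answer: 3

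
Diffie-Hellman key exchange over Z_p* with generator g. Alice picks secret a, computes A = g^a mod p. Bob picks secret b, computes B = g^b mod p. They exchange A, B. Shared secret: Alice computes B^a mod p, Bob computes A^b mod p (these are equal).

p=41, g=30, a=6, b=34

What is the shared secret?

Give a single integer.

A = 30^6 mod 41  (bits of 6 = 110)
  bit 0 = 1: r = r^2 * 30 mod 41 = 1^2 * 30 = 1*30 = 30
  bit 1 = 1: r = r^2 * 30 mod 41 = 30^2 * 30 = 39*30 = 22
  bit 2 = 0: r = r^2 mod 41 = 22^2 = 33
  -> A = 33
B = 30^34 mod 41  (bits of 34 = 100010)
  bit 0 = 1: r = r^2 * 30 mod 41 = 1^2 * 30 = 1*30 = 30
  bit 1 = 0: r = r^2 mod 41 = 30^2 = 39
  bit 2 = 0: r = r^2 mod 41 = 39^2 = 4
  bit 3 = 0: r = r^2 mod 41 = 4^2 = 16
  bit 4 = 1: r = r^2 * 30 mod 41 = 16^2 * 30 = 10*30 = 13
  bit 5 = 0: r = r^2 mod 41 = 13^2 = 5
  -> B = 5
s = B^a = 5^6 mod 41  (bits of 6 = 110)
  bit 0 = 1: r = r^2 * 5 mod 41 = 1^2 * 5 = 1*5 = 5
  bit 1 = 1: r = r^2 * 5 mod 41 = 5^2 * 5 = 25*5 = 2
  bit 2 = 0: r = r^2 mod 41 = 2^2 = 4
  -> s = B^a = 4

Answer: 4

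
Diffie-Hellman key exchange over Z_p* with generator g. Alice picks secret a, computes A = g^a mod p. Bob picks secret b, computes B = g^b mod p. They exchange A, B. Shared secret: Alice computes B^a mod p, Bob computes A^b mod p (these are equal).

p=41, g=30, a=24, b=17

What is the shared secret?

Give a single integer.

Answer: 16

Derivation:
A = 30^24 mod 41  (bits of 24 = 11000)
  bit 0 = 1: r = r^2 * 30 mod 41 = 1^2 * 30 = 1*30 = 30
  bit 1 = 1: r = r^2 * 30 mod 41 = 30^2 * 30 = 39*30 = 22
  bit 2 = 0: r = r^2 mod 41 = 22^2 = 33
  bit 3 = 0: r = r^2 mod 41 = 33^2 = 23
  bit 4 = 0: r = r^2 mod 41 = 23^2 = 37
  -> A = 37
B = 30^17 mod 41  (bits of 17 = 10001)
  bit 0 = 1: r = r^2 * 30 mod 41 = 1^2 * 30 = 1*30 = 30
  bit 1 = 0: r = r^2 mod 41 = 30^2 = 39
  bit 2 = 0: r = r^2 mod 41 = 39^2 = 4
  bit 3 = 0: r = r^2 mod 41 = 4^2 = 16
  bit 4 = 1: r = r^2 * 30 mod 41 = 16^2 * 30 = 10*30 = 13
  -> B = 13
s = B^a = 13^24 mod 41  (bits of 24 = 11000)
  bit 0 = 1: r = r^2 * 13 mod 41 = 1^2 * 13 = 1*13 = 13
  bit 1 = 1: r = r^2 * 13 mod 41 = 13^2 * 13 = 5*13 = 24
  bit 2 = 0: r = r^2 mod 41 = 24^2 = 2
  bit 3 = 0: r = r^2 mod 41 = 2^2 = 4
  bit 4 = 0: r = r^2 mod 41 = 4^2 = 16
  -> s = B^a = 16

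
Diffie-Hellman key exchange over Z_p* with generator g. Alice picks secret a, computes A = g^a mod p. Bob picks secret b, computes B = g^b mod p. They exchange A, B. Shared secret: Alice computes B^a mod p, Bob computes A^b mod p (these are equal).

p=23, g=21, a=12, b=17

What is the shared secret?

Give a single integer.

A = 21^12 mod 23  (bits of 12 = 1100)
  bit 0 = 1: r = r^2 * 21 mod 23 = 1^2 * 21 = 1*21 = 21
  bit 1 = 1: r = r^2 * 21 mod 23 = 21^2 * 21 = 4*21 = 15
  bit 2 = 0: r = r^2 mod 23 = 15^2 = 18
  bit 3 = 0: r = r^2 mod 23 = 18^2 = 2
  -> A = 2
B = 21^17 mod 23  (bits of 17 = 10001)
  bit 0 = 1: r = r^2 * 21 mod 23 = 1^2 * 21 = 1*21 = 21
  bit 1 = 0: r = r^2 mod 23 = 21^2 = 4
  bit 2 = 0: r = r^2 mod 23 = 4^2 = 16
  bit 3 = 0: r = r^2 mod 23 = 16^2 = 3
  bit 4 = 1: r = r^2 * 21 mod 23 = 3^2 * 21 = 9*21 = 5
  -> B = 5
s = B^a = 5^12 mod 23  (bits of 12 = 1100)
  bit 0 = 1: r = r^2 * 5 mod 23 = 1^2 * 5 = 1*5 = 5
  bit 1 = 1: r = r^2 * 5 mod 23 = 5^2 * 5 = 2*5 = 10
  bit 2 = 0: r = r^2 mod 23 = 10^2 = 8
  bit 3 = 0: r = r^2 mod 23 = 8^2 = 18
  -> s = B^a = 18

Answer: 18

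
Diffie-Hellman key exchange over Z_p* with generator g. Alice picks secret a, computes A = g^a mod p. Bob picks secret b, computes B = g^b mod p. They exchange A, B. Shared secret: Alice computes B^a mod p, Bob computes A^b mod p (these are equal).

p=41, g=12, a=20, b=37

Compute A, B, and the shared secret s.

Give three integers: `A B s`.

Answer: 40 7 40

Derivation:
A = 12^20 mod 41  (bits of 20 = 10100)
  bit 0 = 1: r = r^2 * 12 mod 41 = 1^2 * 12 = 1*12 = 12
  bit 1 = 0: r = r^2 mod 41 = 12^2 = 21
  bit 2 = 1: r = r^2 * 12 mod 41 = 21^2 * 12 = 31*12 = 3
  bit 3 = 0: r = r^2 mod 41 = 3^2 = 9
  bit 4 = 0: r = r^2 mod 41 = 9^2 = 40
  -> A = 40
B = 12^37 mod 41  (bits of 37 = 100101)
  bit 0 = 1: r = r^2 * 12 mod 41 = 1^2 * 12 = 1*12 = 12
  bit 1 = 0: r = r^2 mod 41 = 12^2 = 21
  bit 2 = 0: r = r^2 mod 41 = 21^2 = 31
  bit 3 = 1: r = r^2 * 12 mod 41 = 31^2 * 12 = 18*12 = 11
  bit 4 = 0: r = r^2 mod 41 = 11^2 = 39
  bit 5 = 1: r = r^2 * 12 mod 41 = 39^2 * 12 = 4*12 = 7
  -> B = 7
s = B^a = 7^20 mod 41  (bits of 20 = 10100)
  bit 0 = 1: r = r^2 * 7 mod 41 = 1^2 * 7 = 1*7 = 7
  bit 1 = 0: r = r^2 mod 41 = 7^2 = 8
  bit 2 = 1: r = r^2 * 7 mod 41 = 8^2 * 7 = 23*7 = 38
  bit 3 = 0: r = r^2 mod 41 = 38^2 = 9
  bit 4 = 0: r = r^2 mod 41 = 9^2 = 40
  -> s = B^a = 40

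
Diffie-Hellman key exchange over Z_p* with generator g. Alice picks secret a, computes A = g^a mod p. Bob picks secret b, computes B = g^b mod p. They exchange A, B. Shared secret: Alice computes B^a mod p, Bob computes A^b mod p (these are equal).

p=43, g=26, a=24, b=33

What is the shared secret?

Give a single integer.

Answer: 16

Derivation:
A = 26^24 mod 43  (bits of 24 = 11000)
  bit 0 = 1: r = r^2 * 26 mod 43 = 1^2 * 26 = 1*26 = 26
  bit 1 = 1: r = r^2 * 26 mod 43 = 26^2 * 26 = 31*26 = 32
  bit 2 = 0: r = r^2 mod 43 = 32^2 = 35
  bit 3 = 0: r = r^2 mod 43 = 35^2 = 21
  bit 4 = 0: r = r^2 mod 43 = 21^2 = 11
  -> A = 11
B = 26^33 mod 43  (bits of 33 = 100001)
  bit 0 = 1: r = r^2 * 26 mod 43 = 1^2 * 26 = 1*26 = 26
  bit 1 = 0: r = r^2 mod 43 = 26^2 = 31
  bit 2 = 0: r = r^2 mod 43 = 31^2 = 15
  bit 3 = 0: r = r^2 mod 43 = 15^2 = 10
  bit 4 = 0: r = r^2 mod 43 = 10^2 = 14
  bit 5 = 1: r = r^2 * 26 mod 43 = 14^2 * 26 = 24*26 = 22
  -> B = 22
s = B^a = 22^24 mod 43  (bits of 24 = 11000)
  bit 0 = 1: r = r^2 * 22 mod 43 = 1^2 * 22 = 1*22 = 22
  bit 1 = 1: r = r^2 * 22 mod 43 = 22^2 * 22 = 11*22 = 27
  bit 2 = 0: r = r^2 mod 43 = 27^2 = 41
  bit 3 = 0: r = r^2 mod 43 = 41^2 = 4
  bit 4 = 0: r = r^2 mod 43 = 4^2 = 16
  -> s = B^a = 16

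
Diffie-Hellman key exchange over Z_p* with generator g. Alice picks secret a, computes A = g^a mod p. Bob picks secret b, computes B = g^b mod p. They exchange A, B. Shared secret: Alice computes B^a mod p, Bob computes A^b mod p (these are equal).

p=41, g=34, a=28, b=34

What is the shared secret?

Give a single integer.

A = 34^28 mod 41  (bits of 28 = 11100)
  bit 0 = 1: r = r^2 * 34 mod 41 = 1^2 * 34 = 1*34 = 34
  bit 1 = 1: r = r^2 * 34 mod 41 = 34^2 * 34 = 8*34 = 26
  bit 2 = 1: r = r^2 * 34 mod 41 = 26^2 * 34 = 20*34 = 24
  bit 3 = 0: r = r^2 mod 41 = 24^2 = 2
  bit 4 = 0: r = r^2 mod 41 = 2^2 = 4
  -> A = 4
B = 34^34 mod 41  (bits of 34 = 100010)
  bit 0 = 1: r = r^2 * 34 mod 41 = 1^2 * 34 = 1*34 = 34
  bit 1 = 0: r = r^2 mod 41 = 34^2 = 8
  bit 2 = 0: r = r^2 mod 41 = 8^2 = 23
  bit 3 = 0: r = r^2 mod 41 = 23^2 = 37
  bit 4 = 1: r = r^2 * 34 mod 41 = 37^2 * 34 = 16*34 = 11
  bit 5 = 0: r = r^2 mod 41 = 11^2 = 39
  -> B = 39
s = B^a = 39^28 mod 41  (bits of 28 = 11100)
  bit 0 = 1: r = r^2 * 39 mod 41 = 1^2 * 39 = 1*39 = 39
  bit 1 = 1: r = r^2 * 39 mod 41 = 39^2 * 39 = 4*39 = 33
  bit 2 = 1: r = r^2 * 39 mod 41 = 33^2 * 39 = 23*39 = 36
  bit 3 = 0: r = r^2 mod 41 = 36^2 = 25
  bit 4 = 0: r = r^2 mod 41 = 25^2 = 10
  -> s = B^a = 10

Answer: 10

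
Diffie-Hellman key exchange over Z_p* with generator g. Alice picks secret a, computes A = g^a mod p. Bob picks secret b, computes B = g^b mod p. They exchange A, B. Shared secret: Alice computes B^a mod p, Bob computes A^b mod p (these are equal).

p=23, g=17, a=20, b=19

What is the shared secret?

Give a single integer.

A = 17^20 mod 23  (bits of 20 = 10100)
  bit 0 = 1: r = r^2 * 17 mod 23 = 1^2 * 17 = 1*17 = 17
  bit 1 = 0: r = r^2 mod 23 = 17^2 = 13
  bit 2 = 1: r = r^2 * 17 mod 23 = 13^2 * 17 = 8*17 = 21
  bit 3 = 0: r = r^2 mod 23 = 21^2 = 4
  bit 4 = 0: r = r^2 mod 23 = 4^2 = 16
  -> A = 16
B = 17^19 mod 23  (bits of 19 = 10011)
  bit 0 = 1: r = r^2 * 17 mod 23 = 1^2 * 17 = 1*17 = 17
  bit 1 = 0: r = r^2 mod 23 = 17^2 = 13
  bit 2 = 0: r = r^2 mod 23 = 13^2 = 8
  bit 3 = 1: r = r^2 * 17 mod 23 = 8^2 * 17 = 18*17 = 7
  bit 4 = 1: r = r^2 * 17 mod 23 = 7^2 * 17 = 3*17 = 5
  -> B = 5
s = B^a = 5^20 mod 23  (bits of 20 = 10100)
  bit 0 = 1: r = r^2 * 5 mod 23 = 1^2 * 5 = 1*5 = 5
  bit 1 = 0: r = r^2 mod 23 = 5^2 = 2
  bit 2 = 1: r = r^2 * 5 mod 23 = 2^2 * 5 = 4*5 = 20
  bit 3 = 0: r = r^2 mod 23 = 20^2 = 9
  bit 4 = 0: r = r^2 mod 23 = 9^2 = 12
  -> s = B^a = 12

Answer: 12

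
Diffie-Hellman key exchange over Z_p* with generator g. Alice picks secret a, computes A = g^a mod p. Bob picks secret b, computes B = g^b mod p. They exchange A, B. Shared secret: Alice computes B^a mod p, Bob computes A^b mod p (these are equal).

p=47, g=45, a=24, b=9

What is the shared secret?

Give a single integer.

Answer: 42

Derivation:
A = 45^24 mod 47  (bits of 24 = 11000)
  bit 0 = 1: r = r^2 * 45 mod 47 = 1^2 * 45 = 1*45 = 45
  bit 1 = 1: r = r^2 * 45 mod 47 = 45^2 * 45 = 4*45 = 39
  bit 2 = 0: r = r^2 mod 47 = 39^2 = 17
  bit 3 = 0: r = r^2 mod 47 = 17^2 = 7
  bit 4 = 0: r = r^2 mod 47 = 7^2 = 2
  -> A = 2
B = 45^9 mod 47  (bits of 9 = 1001)
  bit 0 = 1: r = r^2 * 45 mod 47 = 1^2 * 45 = 1*45 = 45
  bit 1 = 0: r = r^2 mod 47 = 45^2 = 4
  bit 2 = 0: r = r^2 mod 47 = 4^2 = 16
  bit 3 = 1: r = r^2 * 45 mod 47 = 16^2 * 45 = 21*45 = 5
  -> B = 5
s = B^a = 5^24 mod 47  (bits of 24 = 11000)
  bit 0 = 1: r = r^2 * 5 mod 47 = 1^2 * 5 = 1*5 = 5
  bit 1 = 1: r = r^2 * 5 mod 47 = 5^2 * 5 = 25*5 = 31
  bit 2 = 0: r = r^2 mod 47 = 31^2 = 21
  bit 3 = 0: r = r^2 mod 47 = 21^2 = 18
  bit 4 = 0: r = r^2 mod 47 = 18^2 = 42
  -> s = B^a = 42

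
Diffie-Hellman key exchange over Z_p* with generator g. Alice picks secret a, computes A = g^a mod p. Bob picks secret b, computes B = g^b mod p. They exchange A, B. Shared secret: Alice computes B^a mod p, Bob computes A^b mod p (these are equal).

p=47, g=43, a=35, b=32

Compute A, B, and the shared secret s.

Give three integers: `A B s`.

Answer: 45 25 42

Derivation:
A = 43^35 mod 47  (bits of 35 = 100011)
  bit 0 = 1: r = r^2 * 43 mod 47 = 1^2 * 43 = 1*43 = 43
  bit 1 = 0: r = r^2 mod 47 = 43^2 = 16
  bit 2 = 0: r = r^2 mod 47 = 16^2 = 21
  bit 3 = 0: r = r^2 mod 47 = 21^2 = 18
  bit 4 = 1: r = r^2 * 43 mod 47 = 18^2 * 43 = 42*43 = 20
  bit 5 = 1: r = r^2 * 43 mod 47 = 20^2 * 43 = 24*43 = 45
  -> A = 45
B = 43^32 mod 47  (bits of 32 = 100000)
  bit 0 = 1: r = r^2 * 43 mod 47 = 1^2 * 43 = 1*43 = 43
  bit 1 = 0: r = r^2 mod 47 = 43^2 = 16
  bit 2 = 0: r = r^2 mod 47 = 16^2 = 21
  bit 3 = 0: r = r^2 mod 47 = 21^2 = 18
  bit 4 = 0: r = r^2 mod 47 = 18^2 = 42
  bit 5 = 0: r = r^2 mod 47 = 42^2 = 25
  -> B = 25
s = B^a = 25^35 mod 47  (bits of 35 = 100011)
  bit 0 = 1: r = r^2 * 25 mod 47 = 1^2 * 25 = 1*25 = 25
  bit 1 = 0: r = r^2 mod 47 = 25^2 = 14
  bit 2 = 0: r = r^2 mod 47 = 14^2 = 8
  bit 3 = 0: r = r^2 mod 47 = 8^2 = 17
  bit 4 = 1: r = r^2 * 25 mod 47 = 17^2 * 25 = 7*25 = 34
  bit 5 = 1: r = r^2 * 25 mod 47 = 34^2 * 25 = 28*25 = 42
  -> s = B^a = 42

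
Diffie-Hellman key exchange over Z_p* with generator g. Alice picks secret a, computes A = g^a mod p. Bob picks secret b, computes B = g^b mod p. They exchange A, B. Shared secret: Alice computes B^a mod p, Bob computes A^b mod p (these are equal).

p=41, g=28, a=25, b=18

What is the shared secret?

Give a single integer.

Answer: 9

Derivation:
A = 28^25 mod 41  (bits of 25 = 11001)
  bit 0 = 1: r = r^2 * 28 mod 41 = 1^2 * 28 = 1*28 = 28
  bit 1 = 1: r = r^2 * 28 mod 41 = 28^2 * 28 = 5*28 = 17
  bit 2 = 0: r = r^2 mod 41 = 17^2 = 2
  bit 3 = 0: r = r^2 mod 41 = 2^2 = 4
  bit 4 = 1: r = r^2 * 28 mod 41 = 4^2 * 28 = 16*28 = 38
  -> A = 38
B = 28^18 mod 41  (bits of 18 = 10010)
  bit 0 = 1: r = r^2 * 28 mod 41 = 1^2 * 28 = 1*28 = 28
  bit 1 = 0: r = r^2 mod 41 = 28^2 = 5
  bit 2 = 0: r = r^2 mod 41 = 5^2 = 25
  bit 3 = 1: r = r^2 * 28 mod 41 = 25^2 * 28 = 10*28 = 34
  bit 4 = 0: r = r^2 mod 41 = 34^2 = 8
  -> B = 8
s = B^a = 8^25 mod 41  (bits of 25 = 11001)
  bit 0 = 1: r = r^2 * 8 mod 41 = 1^2 * 8 = 1*8 = 8
  bit 1 = 1: r = r^2 * 8 mod 41 = 8^2 * 8 = 23*8 = 20
  bit 2 = 0: r = r^2 mod 41 = 20^2 = 31
  bit 3 = 0: r = r^2 mod 41 = 31^2 = 18
  bit 4 = 1: r = r^2 * 8 mod 41 = 18^2 * 8 = 37*8 = 9
  -> s = B^a = 9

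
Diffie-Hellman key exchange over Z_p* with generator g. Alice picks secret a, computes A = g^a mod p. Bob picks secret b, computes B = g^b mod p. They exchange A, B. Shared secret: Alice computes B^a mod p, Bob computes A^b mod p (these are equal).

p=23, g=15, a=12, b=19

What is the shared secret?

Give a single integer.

Answer: 4

Derivation:
A = 15^12 mod 23  (bits of 12 = 1100)
  bit 0 = 1: r = r^2 * 15 mod 23 = 1^2 * 15 = 1*15 = 15
  bit 1 = 1: r = r^2 * 15 mod 23 = 15^2 * 15 = 18*15 = 17
  bit 2 = 0: r = r^2 mod 23 = 17^2 = 13
  bit 3 = 0: r = r^2 mod 23 = 13^2 = 8
  -> A = 8
B = 15^19 mod 23  (bits of 19 = 10011)
  bit 0 = 1: r = r^2 * 15 mod 23 = 1^2 * 15 = 1*15 = 15
  bit 1 = 0: r = r^2 mod 23 = 15^2 = 18
  bit 2 = 0: r = r^2 mod 23 = 18^2 = 2
  bit 3 = 1: r = r^2 * 15 mod 23 = 2^2 * 15 = 4*15 = 14
  bit 4 = 1: r = r^2 * 15 mod 23 = 14^2 * 15 = 12*15 = 19
  -> B = 19
s = B^a = 19^12 mod 23  (bits of 12 = 1100)
  bit 0 = 1: r = r^2 * 19 mod 23 = 1^2 * 19 = 1*19 = 19
  bit 1 = 1: r = r^2 * 19 mod 23 = 19^2 * 19 = 16*19 = 5
  bit 2 = 0: r = r^2 mod 23 = 5^2 = 2
  bit 3 = 0: r = r^2 mod 23 = 2^2 = 4
  -> s = B^a = 4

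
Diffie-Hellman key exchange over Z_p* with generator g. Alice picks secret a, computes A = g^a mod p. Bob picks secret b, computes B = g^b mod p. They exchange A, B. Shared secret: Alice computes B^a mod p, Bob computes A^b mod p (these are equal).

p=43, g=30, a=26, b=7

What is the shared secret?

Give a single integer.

Answer: 6

Derivation:
A = 30^26 mod 43  (bits of 26 = 11010)
  bit 0 = 1: r = r^2 * 30 mod 43 = 1^2 * 30 = 1*30 = 30
  bit 1 = 1: r = r^2 * 30 mod 43 = 30^2 * 30 = 40*30 = 39
  bit 2 = 0: r = r^2 mod 43 = 39^2 = 16
  bit 3 = 1: r = r^2 * 30 mod 43 = 16^2 * 30 = 41*30 = 26
  bit 4 = 0: r = r^2 mod 43 = 26^2 = 31
  -> A = 31
B = 30^7 mod 43  (bits of 7 = 111)
  bit 0 = 1: r = r^2 * 30 mod 43 = 1^2 * 30 = 1*30 = 30
  bit 1 = 1: r = r^2 * 30 mod 43 = 30^2 * 30 = 40*30 = 39
  bit 2 = 1: r = r^2 * 30 mod 43 = 39^2 * 30 = 16*30 = 7
  -> B = 7
s = B^a = 7^26 mod 43  (bits of 26 = 11010)
  bit 0 = 1: r = r^2 * 7 mod 43 = 1^2 * 7 = 1*7 = 7
  bit 1 = 1: r = r^2 * 7 mod 43 = 7^2 * 7 = 6*7 = 42
  bit 2 = 0: r = r^2 mod 43 = 42^2 = 1
  bit 3 = 1: r = r^2 * 7 mod 43 = 1^2 * 7 = 1*7 = 7
  bit 4 = 0: r = r^2 mod 43 = 7^2 = 6
  -> s = B^a = 6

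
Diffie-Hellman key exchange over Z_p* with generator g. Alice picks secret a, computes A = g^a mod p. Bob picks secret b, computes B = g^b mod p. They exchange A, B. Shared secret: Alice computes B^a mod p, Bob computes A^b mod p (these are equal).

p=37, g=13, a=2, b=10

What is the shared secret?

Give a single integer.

A = 13^2 mod 37  (bits of 2 = 10)
  bit 0 = 1: r = r^2 * 13 mod 37 = 1^2 * 13 = 1*13 = 13
  bit 1 = 0: r = r^2 mod 37 = 13^2 = 21
  -> A = 21
B = 13^10 mod 37  (bits of 10 = 1010)
  bit 0 = 1: r = r^2 * 13 mod 37 = 1^2 * 13 = 1*13 = 13
  bit 1 = 0: r = r^2 mod 37 = 13^2 = 21
  bit 2 = 1: r = r^2 * 13 mod 37 = 21^2 * 13 = 34*13 = 35
  bit 3 = 0: r = r^2 mod 37 = 35^2 = 4
  -> B = 4
s = B^a = 4^2 mod 37  (bits of 2 = 10)
  bit 0 = 1: r = r^2 * 4 mod 37 = 1^2 * 4 = 1*4 = 4
  bit 1 = 0: r = r^2 mod 37 = 4^2 = 16
  -> s = B^a = 16

Answer: 16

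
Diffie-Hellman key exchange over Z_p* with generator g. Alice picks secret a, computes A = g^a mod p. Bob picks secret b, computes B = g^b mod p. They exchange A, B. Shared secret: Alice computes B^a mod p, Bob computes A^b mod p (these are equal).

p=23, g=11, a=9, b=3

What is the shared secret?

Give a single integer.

Answer: 5

Derivation:
A = 11^9 mod 23  (bits of 9 = 1001)
  bit 0 = 1: r = r^2 * 11 mod 23 = 1^2 * 11 = 1*11 = 11
  bit 1 = 0: r = r^2 mod 23 = 11^2 = 6
  bit 2 = 0: r = r^2 mod 23 = 6^2 = 13
  bit 3 = 1: r = r^2 * 11 mod 23 = 13^2 * 11 = 8*11 = 19
  -> A = 19
B = 11^3 mod 23  (bits of 3 = 11)
  bit 0 = 1: r = r^2 * 11 mod 23 = 1^2 * 11 = 1*11 = 11
  bit 1 = 1: r = r^2 * 11 mod 23 = 11^2 * 11 = 6*11 = 20
  -> B = 20
s = B^a = 20^9 mod 23  (bits of 9 = 1001)
  bit 0 = 1: r = r^2 * 20 mod 23 = 1^2 * 20 = 1*20 = 20
  bit 1 = 0: r = r^2 mod 23 = 20^2 = 9
  bit 2 = 0: r = r^2 mod 23 = 9^2 = 12
  bit 3 = 1: r = r^2 * 20 mod 23 = 12^2 * 20 = 6*20 = 5
  -> s = B^a = 5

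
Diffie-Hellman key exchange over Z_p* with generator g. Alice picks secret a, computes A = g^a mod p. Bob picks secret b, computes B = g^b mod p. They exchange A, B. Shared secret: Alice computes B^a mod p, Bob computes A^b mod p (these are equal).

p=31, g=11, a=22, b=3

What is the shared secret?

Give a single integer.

Answer: 4

Derivation:
A = 11^22 mod 31  (bits of 22 = 10110)
  bit 0 = 1: r = r^2 * 11 mod 31 = 1^2 * 11 = 1*11 = 11
  bit 1 = 0: r = r^2 mod 31 = 11^2 = 28
  bit 2 = 1: r = r^2 * 11 mod 31 = 28^2 * 11 = 9*11 = 6
  bit 3 = 1: r = r^2 * 11 mod 31 = 6^2 * 11 = 5*11 = 24
  bit 4 = 0: r = r^2 mod 31 = 24^2 = 18
  -> A = 18
B = 11^3 mod 31  (bits of 3 = 11)
  bit 0 = 1: r = r^2 * 11 mod 31 = 1^2 * 11 = 1*11 = 11
  bit 1 = 1: r = r^2 * 11 mod 31 = 11^2 * 11 = 28*11 = 29
  -> B = 29
s = B^a = 29^22 mod 31  (bits of 22 = 10110)
  bit 0 = 1: r = r^2 * 29 mod 31 = 1^2 * 29 = 1*29 = 29
  bit 1 = 0: r = r^2 mod 31 = 29^2 = 4
  bit 2 = 1: r = r^2 * 29 mod 31 = 4^2 * 29 = 16*29 = 30
  bit 3 = 1: r = r^2 * 29 mod 31 = 30^2 * 29 = 1*29 = 29
  bit 4 = 0: r = r^2 mod 31 = 29^2 = 4
  -> s = B^a = 4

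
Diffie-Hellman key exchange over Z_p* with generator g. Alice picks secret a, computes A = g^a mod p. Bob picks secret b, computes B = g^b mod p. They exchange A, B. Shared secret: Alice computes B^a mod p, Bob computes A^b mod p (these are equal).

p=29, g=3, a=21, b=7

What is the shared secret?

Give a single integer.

A = 3^21 mod 29  (bits of 21 = 10101)
  bit 0 = 1: r = r^2 * 3 mod 29 = 1^2 * 3 = 1*3 = 3
  bit 1 = 0: r = r^2 mod 29 = 3^2 = 9
  bit 2 = 1: r = r^2 * 3 mod 29 = 9^2 * 3 = 23*3 = 11
  bit 3 = 0: r = r^2 mod 29 = 11^2 = 5
  bit 4 = 1: r = r^2 * 3 mod 29 = 5^2 * 3 = 25*3 = 17
  -> A = 17
B = 3^7 mod 29  (bits of 7 = 111)
  bit 0 = 1: r = r^2 * 3 mod 29 = 1^2 * 3 = 1*3 = 3
  bit 1 = 1: r = r^2 * 3 mod 29 = 3^2 * 3 = 9*3 = 27
  bit 2 = 1: r = r^2 * 3 mod 29 = 27^2 * 3 = 4*3 = 12
  -> B = 12
s = B^a = 12^21 mod 29  (bits of 21 = 10101)
  bit 0 = 1: r = r^2 * 12 mod 29 = 1^2 * 12 = 1*12 = 12
  bit 1 = 0: r = r^2 mod 29 = 12^2 = 28
  bit 2 = 1: r = r^2 * 12 mod 29 = 28^2 * 12 = 1*12 = 12
  bit 3 = 0: r = r^2 mod 29 = 12^2 = 28
  bit 4 = 1: r = r^2 * 12 mod 29 = 28^2 * 12 = 1*12 = 12
  -> s = B^a = 12

Answer: 12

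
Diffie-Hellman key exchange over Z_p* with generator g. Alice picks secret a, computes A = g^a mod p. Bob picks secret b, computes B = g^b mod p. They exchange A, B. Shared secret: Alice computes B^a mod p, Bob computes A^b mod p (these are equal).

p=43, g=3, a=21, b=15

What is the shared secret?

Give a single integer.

Answer: 42

Derivation:
A = 3^21 mod 43  (bits of 21 = 10101)
  bit 0 = 1: r = r^2 * 3 mod 43 = 1^2 * 3 = 1*3 = 3
  bit 1 = 0: r = r^2 mod 43 = 3^2 = 9
  bit 2 = 1: r = r^2 * 3 mod 43 = 9^2 * 3 = 38*3 = 28
  bit 3 = 0: r = r^2 mod 43 = 28^2 = 10
  bit 4 = 1: r = r^2 * 3 mod 43 = 10^2 * 3 = 14*3 = 42
  -> A = 42
B = 3^15 mod 43  (bits of 15 = 1111)
  bit 0 = 1: r = r^2 * 3 mod 43 = 1^2 * 3 = 1*3 = 3
  bit 1 = 1: r = r^2 * 3 mod 43 = 3^2 * 3 = 9*3 = 27
  bit 2 = 1: r = r^2 * 3 mod 43 = 27^2 * 3 = 41*3 = 37
  bit 3 = 1: r = r^2 * 3 mod 43 = 37^2 * 3 = 36*3 = 22
  -> B = 22
s = B^a = 22^21 mod 43  (bits of 21 = 10101)
  bit 0 = 1: r = r^2 * 22 mod 43 = 1^2 * 22 = 1*22 = 22
  bit 1 = 0: r = r^2 mod 43 = 22^2 = 11
  bit 2 = 1: r = r^2 * 22 mod 43 = 11^2 * 22 = 35*22 = 39
  bit 3 = 0: r = r^2 mod 43 = 39^2 = 16
  bit 4 = 1: r = r^2 * 22 mod 43 = 16^2 * 22 = 41*22 = 42
  -> s = B^a = 42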